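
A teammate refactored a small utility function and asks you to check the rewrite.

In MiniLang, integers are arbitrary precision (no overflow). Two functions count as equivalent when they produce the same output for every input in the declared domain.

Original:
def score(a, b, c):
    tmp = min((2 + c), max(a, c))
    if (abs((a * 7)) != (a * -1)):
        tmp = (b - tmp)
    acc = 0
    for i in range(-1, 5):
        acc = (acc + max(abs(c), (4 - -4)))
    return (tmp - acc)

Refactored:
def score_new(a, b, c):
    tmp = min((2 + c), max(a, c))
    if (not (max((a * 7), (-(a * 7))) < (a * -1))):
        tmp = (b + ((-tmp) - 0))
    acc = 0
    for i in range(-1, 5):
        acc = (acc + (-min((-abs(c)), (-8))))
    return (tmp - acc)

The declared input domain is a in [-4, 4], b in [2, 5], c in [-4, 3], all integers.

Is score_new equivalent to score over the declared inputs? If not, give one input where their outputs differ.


Try a=0, b=2, c=-4.
score: tmp := -2 | (abs((a * 7)) != (a * -1)): false | acc := 0 | iter i=-1: | acc := 8 | iter i=0: | acc := 16 | iter i=1: | acc := 24 | iter i=2: | acc := 32 | iter i=3: | acc := 40 | iter i=4: | acc := 48 | result -50
score_new: tmp := -2 | (not (max((a * 7), (-(a * 7))) < (a * -1))): true | tmp := 4 | acc := 0 | iter i=-1: | acc := 8 | iter i=0: | acc := 16 | iter i=1: | acc := 24 | iter i=2: | acc := 32 | iter i=3: | acc := 40 | iter i=4: | acc := 48 | result -44
-50 against -44: the behavior changed.
verdict: not equivalent; witness: a=0, b=2, c=-4


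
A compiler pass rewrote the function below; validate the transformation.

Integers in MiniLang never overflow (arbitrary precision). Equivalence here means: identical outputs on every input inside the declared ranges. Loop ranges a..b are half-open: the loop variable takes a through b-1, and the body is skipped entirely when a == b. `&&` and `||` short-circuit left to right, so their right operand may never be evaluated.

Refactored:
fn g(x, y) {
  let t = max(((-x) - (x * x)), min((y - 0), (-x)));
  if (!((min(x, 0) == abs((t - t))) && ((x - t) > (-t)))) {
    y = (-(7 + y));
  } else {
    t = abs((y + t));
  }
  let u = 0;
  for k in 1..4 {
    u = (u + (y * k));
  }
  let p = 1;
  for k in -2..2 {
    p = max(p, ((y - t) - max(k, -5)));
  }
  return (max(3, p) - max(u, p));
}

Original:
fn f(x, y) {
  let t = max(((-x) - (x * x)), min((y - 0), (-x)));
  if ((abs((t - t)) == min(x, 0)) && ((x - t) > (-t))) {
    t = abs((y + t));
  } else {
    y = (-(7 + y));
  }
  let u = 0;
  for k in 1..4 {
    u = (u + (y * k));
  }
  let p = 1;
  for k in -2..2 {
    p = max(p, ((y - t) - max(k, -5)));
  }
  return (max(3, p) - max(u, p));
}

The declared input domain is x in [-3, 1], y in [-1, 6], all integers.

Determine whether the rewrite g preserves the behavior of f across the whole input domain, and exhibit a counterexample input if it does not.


Comparing the listings, the differences include: boolean connective usage differs.
One worked example (x=0, y=5) — f: t=0, then ((abs((t - t)) == min(x, 0)) && ((x - t) > (-t))) is false, then y=-12, then u=0, then (k=1), then u=-12, then (k=2), then u=-36, then (k=3), then u=-72, then p=1, then (k=-2), then p=1, then (k=-1), then p=1, then (k=0), then p=1, then (k=1), then p=1, then returns 2; g: t=0, then (!((min(x, 0) == abs((t - t))) && ((x - t) > (-t)))) is true, then y=-12, then u=0, then (k=1), then u=-12, then (k=2), then u=-36, then (k=3), then u=-72, then p=1, then (k=-2), then p=1, then (k=-1), then p=1, then (k=0), then p=1, then (k=1), then p=1, then returns 2; agreement on 2.
Sweeping the whole domain (40 inputs) finds no disagreement.
verdict: equivalent


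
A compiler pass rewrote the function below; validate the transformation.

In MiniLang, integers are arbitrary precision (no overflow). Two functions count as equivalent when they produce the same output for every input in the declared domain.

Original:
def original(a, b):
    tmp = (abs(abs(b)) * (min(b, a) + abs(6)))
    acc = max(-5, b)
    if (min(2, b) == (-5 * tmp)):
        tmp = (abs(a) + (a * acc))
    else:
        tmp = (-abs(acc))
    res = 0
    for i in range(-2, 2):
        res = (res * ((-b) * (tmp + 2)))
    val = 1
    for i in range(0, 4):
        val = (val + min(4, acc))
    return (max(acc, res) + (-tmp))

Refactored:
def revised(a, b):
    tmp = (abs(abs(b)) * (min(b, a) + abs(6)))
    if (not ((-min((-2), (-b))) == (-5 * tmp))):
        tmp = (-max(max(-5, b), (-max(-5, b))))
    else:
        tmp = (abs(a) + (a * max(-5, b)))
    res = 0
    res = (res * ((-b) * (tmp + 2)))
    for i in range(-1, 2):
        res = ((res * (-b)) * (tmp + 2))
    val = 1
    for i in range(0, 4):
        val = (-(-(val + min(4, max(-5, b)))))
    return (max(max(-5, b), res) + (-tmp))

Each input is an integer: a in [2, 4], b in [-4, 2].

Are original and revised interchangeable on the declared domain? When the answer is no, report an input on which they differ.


On input a=2, b=0, original returns -2 while revised returns 0.
verdict: not equivalent; witness: a=2, b=0


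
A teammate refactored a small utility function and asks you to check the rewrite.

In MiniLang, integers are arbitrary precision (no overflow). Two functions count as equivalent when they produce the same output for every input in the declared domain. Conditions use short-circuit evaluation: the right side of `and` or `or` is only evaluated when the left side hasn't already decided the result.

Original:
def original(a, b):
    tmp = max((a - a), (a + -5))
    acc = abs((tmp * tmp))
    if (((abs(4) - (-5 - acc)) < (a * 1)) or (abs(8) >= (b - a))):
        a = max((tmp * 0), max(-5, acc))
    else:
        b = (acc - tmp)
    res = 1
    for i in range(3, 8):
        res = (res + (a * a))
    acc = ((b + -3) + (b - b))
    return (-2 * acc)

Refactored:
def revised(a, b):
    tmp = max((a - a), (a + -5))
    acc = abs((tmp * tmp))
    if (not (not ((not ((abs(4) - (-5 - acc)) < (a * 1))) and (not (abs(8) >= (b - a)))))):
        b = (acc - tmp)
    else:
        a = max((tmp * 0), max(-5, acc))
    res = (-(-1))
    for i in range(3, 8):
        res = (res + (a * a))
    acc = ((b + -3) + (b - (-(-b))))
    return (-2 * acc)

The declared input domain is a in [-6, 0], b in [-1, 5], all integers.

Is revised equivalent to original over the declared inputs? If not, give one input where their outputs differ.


This is a faithful refactor — boolean connective usage differs, but the computed results match everywhere.
Spot check at a=-1, b=1 — original: tmp becomes 0; next acc becomes 0; next (((abs(4) - (-5 - acc)) < (a * 1)) or (abs(8) >= (b - a))) evaluates to true; next a becomes 0; next res becomes 1; next at i=3:; next res becomes 1; next at i=4:; next res becomes 1; next at i=5:; next res becomes 1; next at i=6:; next res becomes 1; next at i=7:; next res becomes 1; next acc becomes -2; next final value 4. revised: tmp becomes 0; next acc becomes 0; next (not (not ((not ((abs(4) - (-5 - acc)) < (a * 1))) and (not (abs(8) >= (b - a)))))) evaluates to false; next a becomes 0; next res becomes 1; next at i=3:; next res becomes 1; next at i=4:; next res becomes 1; next at i=5:; next res becomes 1; next at i=6:; next res becomes 1; next at i=7:; next res becomes 1; next acc becomes -2; next final value 4. Both give 4.
Checked all 49 inputs in the declared domain: the outputs agree on every one.
verdict: equivalent


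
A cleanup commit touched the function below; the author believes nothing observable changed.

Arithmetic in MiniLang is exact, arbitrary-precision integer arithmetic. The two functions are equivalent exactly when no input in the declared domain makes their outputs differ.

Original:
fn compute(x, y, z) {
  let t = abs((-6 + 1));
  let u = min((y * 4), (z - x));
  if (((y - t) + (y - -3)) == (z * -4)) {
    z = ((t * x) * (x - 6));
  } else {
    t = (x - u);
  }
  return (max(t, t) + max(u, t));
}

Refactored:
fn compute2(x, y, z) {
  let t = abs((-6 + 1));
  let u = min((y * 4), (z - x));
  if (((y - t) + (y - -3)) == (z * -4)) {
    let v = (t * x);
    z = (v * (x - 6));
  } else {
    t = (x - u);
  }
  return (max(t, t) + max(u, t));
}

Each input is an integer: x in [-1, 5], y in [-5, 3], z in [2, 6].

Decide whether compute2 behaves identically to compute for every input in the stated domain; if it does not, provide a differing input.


Reading the diff, among the changes: statement counts differ; also local variable names differ.
One worked example (x=5, y=-4, z=4) — compute: t = 5; u = -16; (((y - t) + (y - -3)) == (z * -4)) -> false; t = 21; return 42; compute2: t = 5; u = -16; (((y - t) + (y - -3)) == (z * -4)) -> false; t = 21; return 42; agreement on 42.
Sweeping the whole domain (315 inputs) finds no disagreement.
verdict: equivalent


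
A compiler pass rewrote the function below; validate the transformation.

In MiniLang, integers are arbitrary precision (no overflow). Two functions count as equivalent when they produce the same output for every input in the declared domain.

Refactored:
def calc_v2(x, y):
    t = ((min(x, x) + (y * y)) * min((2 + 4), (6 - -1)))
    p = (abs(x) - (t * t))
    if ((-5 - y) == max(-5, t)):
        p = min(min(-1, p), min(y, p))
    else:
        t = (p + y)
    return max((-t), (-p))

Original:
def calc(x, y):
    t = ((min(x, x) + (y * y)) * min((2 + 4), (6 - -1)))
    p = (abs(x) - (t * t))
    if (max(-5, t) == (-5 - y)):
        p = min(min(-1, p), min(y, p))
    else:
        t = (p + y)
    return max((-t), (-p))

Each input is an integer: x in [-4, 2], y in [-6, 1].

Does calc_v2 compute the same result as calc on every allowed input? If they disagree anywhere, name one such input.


Side by side, the visible changes include: same computation, different form.
Tracing x=-2, y=-3: calc: t = 42; p = -1762; (max(-5, t) == (-5 - y)) -> false; t = -1765; return 1765 | calc_v2: t = 42; p = -1762; ((-5 - y) == max(-5, t)) -> false; t = -1765; return 1765 — matching result 1765.
An exhaustive pass over the 56 declared inputs shows identical outputs.
verdict: equivalent


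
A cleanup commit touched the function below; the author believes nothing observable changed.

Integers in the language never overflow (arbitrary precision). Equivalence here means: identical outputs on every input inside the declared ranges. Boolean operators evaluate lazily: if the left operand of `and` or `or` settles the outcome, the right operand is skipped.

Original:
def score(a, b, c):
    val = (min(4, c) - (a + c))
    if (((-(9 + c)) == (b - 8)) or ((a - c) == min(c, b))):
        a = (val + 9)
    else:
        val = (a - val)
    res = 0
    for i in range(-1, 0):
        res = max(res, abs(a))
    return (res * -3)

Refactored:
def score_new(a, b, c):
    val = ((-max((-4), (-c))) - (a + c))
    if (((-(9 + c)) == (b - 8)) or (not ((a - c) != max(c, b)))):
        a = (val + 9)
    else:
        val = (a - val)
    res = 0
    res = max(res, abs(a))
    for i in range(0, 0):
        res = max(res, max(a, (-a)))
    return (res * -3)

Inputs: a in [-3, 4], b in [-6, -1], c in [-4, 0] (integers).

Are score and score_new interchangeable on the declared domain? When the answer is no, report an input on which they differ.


Run the pair on a=-3, b=-3, c=0.
score: val := 3 | (((-(9 + c)) == (b - 8)) or ((a - c) == min(c, b))): true | a := 12 | res := 0 | iter i=-1: | res := 12 | result -36
score_new: val := 3 | (((-(9 + c)) == (b - 8)) or (not ((a - c) != max(c, b)))): false | val := -6 | res := 0 | res := 3 | loop over i: empty range | result -9
-36 against -9: the behavior changed.
verdict: not equivalent; witness: a=-3, b=-3, c=0


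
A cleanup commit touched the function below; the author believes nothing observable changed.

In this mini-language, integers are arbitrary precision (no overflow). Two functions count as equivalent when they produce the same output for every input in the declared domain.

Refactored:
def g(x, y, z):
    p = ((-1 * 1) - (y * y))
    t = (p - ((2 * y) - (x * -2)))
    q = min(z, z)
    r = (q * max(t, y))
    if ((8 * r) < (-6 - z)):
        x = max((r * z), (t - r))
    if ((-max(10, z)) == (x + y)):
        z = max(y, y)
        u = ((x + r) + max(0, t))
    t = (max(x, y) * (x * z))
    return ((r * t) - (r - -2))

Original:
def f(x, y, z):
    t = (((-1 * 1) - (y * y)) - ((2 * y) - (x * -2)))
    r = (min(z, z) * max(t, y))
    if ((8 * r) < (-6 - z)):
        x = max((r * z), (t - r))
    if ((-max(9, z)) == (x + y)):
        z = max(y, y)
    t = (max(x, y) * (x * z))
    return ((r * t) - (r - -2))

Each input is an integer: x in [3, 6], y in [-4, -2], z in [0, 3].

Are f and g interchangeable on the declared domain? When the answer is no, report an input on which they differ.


Take x=4, y=-4, z=3.
f: t=-17, then r=-12, then ((8 * r) < (-6 - z)) is true, then x=-5, then ((-max(9, z)) == (x + y)) is true, then z=-4, then t=-80, then returns 970
g: p=-17, then t=-17, then q=3, then r=-12, then ((8 * r) < (-6 - z)) is true, then x=-5, then ((-max(10, z)) == (x + y)) is false, then t=60, then returns -710
970 and -710 differ, so these are not the same function on this domain.
verdict: not equivalent; witness: x=4, y=-4, z=3


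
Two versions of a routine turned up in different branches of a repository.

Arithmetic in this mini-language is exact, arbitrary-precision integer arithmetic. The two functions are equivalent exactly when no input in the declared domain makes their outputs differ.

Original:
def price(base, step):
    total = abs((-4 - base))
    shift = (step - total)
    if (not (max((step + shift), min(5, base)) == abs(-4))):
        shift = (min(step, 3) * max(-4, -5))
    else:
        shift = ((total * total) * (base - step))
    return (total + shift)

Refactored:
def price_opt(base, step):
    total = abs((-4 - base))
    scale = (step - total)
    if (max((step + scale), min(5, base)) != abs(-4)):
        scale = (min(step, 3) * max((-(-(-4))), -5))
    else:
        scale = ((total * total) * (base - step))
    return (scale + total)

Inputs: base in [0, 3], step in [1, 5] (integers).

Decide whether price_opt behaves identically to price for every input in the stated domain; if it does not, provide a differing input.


The two versions differ — the changes include comparison usage differs; boolean connective usage differs; local variable names differ.
Tracing base=3, step=5: price: total = 7; shift = -2; (not (max((step + shift), min(5, base)) == abs(-4))) -> true; shift = -12; return -5 | price_opt: total = 7; scale = -2; (max((step + scale), min(5, base)) != abs(-4)) -> true; scale = -12; return -5 — matching result -5.
Checked all 20 inputs in the declared domain: the outputs agree on every one.
verdict: equivalent


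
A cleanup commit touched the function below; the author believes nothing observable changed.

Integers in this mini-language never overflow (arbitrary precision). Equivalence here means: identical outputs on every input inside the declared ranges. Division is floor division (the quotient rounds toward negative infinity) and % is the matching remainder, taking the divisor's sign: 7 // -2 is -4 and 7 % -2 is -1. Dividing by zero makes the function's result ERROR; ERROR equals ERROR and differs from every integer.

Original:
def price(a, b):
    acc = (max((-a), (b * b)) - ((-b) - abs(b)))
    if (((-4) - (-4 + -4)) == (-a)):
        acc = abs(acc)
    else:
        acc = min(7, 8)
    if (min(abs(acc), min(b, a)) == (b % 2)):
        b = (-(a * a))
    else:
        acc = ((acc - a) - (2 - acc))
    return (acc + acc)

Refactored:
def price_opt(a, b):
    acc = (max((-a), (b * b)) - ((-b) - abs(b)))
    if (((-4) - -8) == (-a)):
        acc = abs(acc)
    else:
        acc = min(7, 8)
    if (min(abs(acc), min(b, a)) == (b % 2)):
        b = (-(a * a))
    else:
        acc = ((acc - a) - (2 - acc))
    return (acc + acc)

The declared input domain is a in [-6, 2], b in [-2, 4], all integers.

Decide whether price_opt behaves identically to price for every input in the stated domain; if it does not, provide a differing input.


Although constant usage differs; also arithmetic usage differs, 63/63 inputs agree.
verdict: equivalent


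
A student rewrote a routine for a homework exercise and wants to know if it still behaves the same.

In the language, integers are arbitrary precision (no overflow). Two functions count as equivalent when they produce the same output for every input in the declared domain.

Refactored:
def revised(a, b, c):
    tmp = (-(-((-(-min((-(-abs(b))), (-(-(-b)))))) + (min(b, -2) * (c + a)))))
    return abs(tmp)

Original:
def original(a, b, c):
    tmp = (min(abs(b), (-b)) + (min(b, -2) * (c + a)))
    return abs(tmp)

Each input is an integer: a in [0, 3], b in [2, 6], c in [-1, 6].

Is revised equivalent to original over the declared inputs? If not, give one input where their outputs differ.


Changes here: same computation, different form; the full 160-point sweep finds no disagreement.
verdict: equivalent


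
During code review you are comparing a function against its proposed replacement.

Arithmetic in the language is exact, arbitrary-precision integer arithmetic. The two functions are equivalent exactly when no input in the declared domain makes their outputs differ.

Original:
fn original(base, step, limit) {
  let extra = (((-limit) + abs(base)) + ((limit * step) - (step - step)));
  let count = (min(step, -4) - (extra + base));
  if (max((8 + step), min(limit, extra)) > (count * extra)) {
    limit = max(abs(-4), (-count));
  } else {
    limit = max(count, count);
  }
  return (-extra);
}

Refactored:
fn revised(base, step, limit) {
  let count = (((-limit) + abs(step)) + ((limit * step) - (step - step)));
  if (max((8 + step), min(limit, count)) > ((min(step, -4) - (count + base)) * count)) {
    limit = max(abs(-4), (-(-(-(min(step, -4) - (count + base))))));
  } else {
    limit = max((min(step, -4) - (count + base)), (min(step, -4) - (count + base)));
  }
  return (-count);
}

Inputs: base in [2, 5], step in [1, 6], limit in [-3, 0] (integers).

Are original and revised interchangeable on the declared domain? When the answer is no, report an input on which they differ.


Consider the input base=2, step=1, limit=-3.
original: extra=2, then count=-8, then (max((8 + step), min(limit, extra)) > (count * extra)) is true, then limit=8, then returns -2
revised: count=1, then (max((8 + step), min(limit, count)) > ((min(step, -4) - (count + base)) * count)) is true, then limit=7, then returns -1
-2 vs -1 — the two versions disagree here.
verdict: not equivalent; witness: base=2, step=1, limit=-3


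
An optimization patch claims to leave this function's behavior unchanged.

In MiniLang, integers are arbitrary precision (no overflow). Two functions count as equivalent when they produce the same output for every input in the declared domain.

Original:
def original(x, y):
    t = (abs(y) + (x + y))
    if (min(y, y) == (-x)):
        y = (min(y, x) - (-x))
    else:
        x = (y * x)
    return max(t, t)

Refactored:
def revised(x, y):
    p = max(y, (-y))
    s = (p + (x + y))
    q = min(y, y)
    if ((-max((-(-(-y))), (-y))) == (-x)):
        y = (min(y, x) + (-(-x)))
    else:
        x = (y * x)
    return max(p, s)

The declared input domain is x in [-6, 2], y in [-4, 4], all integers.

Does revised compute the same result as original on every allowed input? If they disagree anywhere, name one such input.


Run the pair on x=-6, y=-4.
original: t := -6 | (min(y, y) == (-x)): false | x := 24 | result -6
revised: p := 4 | s := -6 | q := -4 | ((-max((-(-(-y))), (-y))) == (-x)): false | x := 24 | result 4
-6 against 4: the behavior changed.
verdict: not equivalent; witness: x=-6, y=-4


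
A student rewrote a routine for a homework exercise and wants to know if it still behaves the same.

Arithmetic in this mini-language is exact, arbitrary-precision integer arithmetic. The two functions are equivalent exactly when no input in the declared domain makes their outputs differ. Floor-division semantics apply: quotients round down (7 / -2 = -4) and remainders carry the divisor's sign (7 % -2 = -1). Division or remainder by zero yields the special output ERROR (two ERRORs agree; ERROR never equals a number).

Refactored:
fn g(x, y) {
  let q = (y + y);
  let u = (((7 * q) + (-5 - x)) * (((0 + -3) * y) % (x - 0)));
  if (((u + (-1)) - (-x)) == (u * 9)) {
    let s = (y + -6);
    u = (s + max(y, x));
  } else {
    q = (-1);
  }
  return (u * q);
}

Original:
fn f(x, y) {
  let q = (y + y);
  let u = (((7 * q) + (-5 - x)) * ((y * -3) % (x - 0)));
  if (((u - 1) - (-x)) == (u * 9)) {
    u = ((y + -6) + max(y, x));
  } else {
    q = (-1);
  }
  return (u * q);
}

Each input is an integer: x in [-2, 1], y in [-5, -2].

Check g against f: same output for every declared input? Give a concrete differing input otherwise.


Equivalent — the differences include statement counts differ, local variable names differ, arithmetic usage differs, constant usage differs, yet no declared input distinguishes the two.
As a probe, take x=-1, y=-2: f runs q = -4; u = 0; (((u - 1) - (-x)) == (u * 9)) -> false; q = -1; return 0; g runs q = -4; u = 0; (((u + (-1)) - (-x)) == (u * 9)) -> false; q = -1; return 0; both end at 0.
Across all 16 domain points the two functions coincide.
verdict: equivalent


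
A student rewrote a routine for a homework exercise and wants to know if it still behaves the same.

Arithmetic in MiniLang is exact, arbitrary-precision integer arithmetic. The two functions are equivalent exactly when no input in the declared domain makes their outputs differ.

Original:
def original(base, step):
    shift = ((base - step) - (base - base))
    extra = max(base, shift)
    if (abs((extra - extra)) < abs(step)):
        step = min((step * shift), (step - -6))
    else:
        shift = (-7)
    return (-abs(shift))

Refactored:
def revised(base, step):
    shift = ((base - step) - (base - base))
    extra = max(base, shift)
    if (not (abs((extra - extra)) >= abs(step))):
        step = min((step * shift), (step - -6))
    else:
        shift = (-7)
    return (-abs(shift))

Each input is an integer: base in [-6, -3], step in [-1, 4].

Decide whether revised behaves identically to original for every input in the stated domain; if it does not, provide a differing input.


The two are interchangeable: boolean connective usage differs; also comparison usage differs, and every declared input agrees.
As a probe, take base=-6, step=2: original runs shift = -8; extra = -6; (abs((extra - extra)) < abs(step)) -> true; step = -16; return -8; revised runs shift = -8; extra = -6; (not (abs((extra - extra)) >= abs(step))) -> true; step = -16; return -8; both end at -8.
Every one of the 24 inputs gives matching results.
verdict: equivalent


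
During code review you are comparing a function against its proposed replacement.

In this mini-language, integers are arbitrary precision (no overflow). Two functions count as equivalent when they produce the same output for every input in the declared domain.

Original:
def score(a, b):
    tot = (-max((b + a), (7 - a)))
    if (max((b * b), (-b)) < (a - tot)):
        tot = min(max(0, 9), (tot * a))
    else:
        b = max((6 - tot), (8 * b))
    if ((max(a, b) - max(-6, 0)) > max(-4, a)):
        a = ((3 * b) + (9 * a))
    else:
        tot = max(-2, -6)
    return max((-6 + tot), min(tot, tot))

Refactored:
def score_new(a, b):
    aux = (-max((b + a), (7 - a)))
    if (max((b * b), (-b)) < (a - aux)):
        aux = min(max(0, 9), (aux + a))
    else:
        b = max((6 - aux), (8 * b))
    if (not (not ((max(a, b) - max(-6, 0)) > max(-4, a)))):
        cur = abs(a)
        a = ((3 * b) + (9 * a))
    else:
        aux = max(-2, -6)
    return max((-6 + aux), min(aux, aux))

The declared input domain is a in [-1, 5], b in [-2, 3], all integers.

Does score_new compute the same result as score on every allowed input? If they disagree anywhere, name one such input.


Take a=-1, b=0.
score: tot := -8 | (max((b * b), (-b)) < (a - tot)): true | tot := 8 | ((max(a, b) - max(-6, 0)) > max(-4, a)): true | a := -9 | result 8
score_new: aux := -8 | (max((b * b), (-b)) < (a - aux)): true | aux := -9 | (not (not ((max(a, b) - max(-6, 0)) > max(-4, a)))): true | cur := 1 | a := -9 | result -9
8 != -9, so the rewrite changes behavior.
verdict: not equivalent; witness: a=-1, b=0


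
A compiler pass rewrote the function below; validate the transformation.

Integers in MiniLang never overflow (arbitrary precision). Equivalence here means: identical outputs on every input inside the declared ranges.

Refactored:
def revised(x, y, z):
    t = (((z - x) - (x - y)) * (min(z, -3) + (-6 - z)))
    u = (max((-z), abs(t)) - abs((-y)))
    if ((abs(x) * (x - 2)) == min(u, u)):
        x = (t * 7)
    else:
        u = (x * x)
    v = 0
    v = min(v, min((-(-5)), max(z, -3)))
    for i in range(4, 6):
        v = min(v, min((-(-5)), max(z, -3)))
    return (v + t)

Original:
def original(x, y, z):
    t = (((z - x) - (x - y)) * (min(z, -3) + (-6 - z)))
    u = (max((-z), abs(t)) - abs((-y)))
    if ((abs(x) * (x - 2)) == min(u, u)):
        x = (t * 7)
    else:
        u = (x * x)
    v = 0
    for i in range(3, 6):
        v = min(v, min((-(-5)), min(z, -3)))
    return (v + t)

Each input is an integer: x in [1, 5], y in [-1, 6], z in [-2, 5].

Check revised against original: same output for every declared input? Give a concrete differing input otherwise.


There is a counterexample at x=1, y=-1, z=-2: 32 on one side, 33 on the other.
original: t = 35; u = 34; ((abs(x) * (x - 2)) == min(u, u)) -> false; u = 1; v = 0; [i=3]; v = -3; [i=4]; v = -3; [i=5]; v = -3; return 32
revised: t = 35; u = 34; ((abs(x) * (x - 2)) == min(u, u)) -> false; u = 1; v = 0; v = -2; [i=4]; v = -2; [i=5]; v = -2; return 33
verdict: not equivalent; witness: x=1, y=-1, z=-2


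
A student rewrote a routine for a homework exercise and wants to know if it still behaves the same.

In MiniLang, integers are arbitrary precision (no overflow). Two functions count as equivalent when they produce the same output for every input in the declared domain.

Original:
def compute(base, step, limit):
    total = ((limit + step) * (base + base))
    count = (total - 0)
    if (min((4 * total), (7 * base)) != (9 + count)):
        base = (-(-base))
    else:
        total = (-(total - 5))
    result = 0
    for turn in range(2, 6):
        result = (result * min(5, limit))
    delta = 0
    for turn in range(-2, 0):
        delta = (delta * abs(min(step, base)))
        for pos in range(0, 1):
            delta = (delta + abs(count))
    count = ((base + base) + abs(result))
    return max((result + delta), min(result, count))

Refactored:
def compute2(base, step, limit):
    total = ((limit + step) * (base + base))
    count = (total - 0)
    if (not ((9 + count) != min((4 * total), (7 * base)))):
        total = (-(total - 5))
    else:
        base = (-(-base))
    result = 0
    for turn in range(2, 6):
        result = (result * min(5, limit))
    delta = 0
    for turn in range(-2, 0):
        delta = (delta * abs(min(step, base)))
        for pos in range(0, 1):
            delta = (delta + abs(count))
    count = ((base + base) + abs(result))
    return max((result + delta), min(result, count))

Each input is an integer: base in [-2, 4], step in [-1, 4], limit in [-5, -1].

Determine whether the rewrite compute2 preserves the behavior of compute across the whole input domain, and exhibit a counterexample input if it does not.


Reading the diff, among the changes: boolean connective usage differs.
Tracing base=-2, step=4, limit=-4: compute: total=0, then count=0, then (min((4 * total), (7 * base)) != (9 + count)) is true, then base=-2, then result=0, then (turn=2), then result=0, then (turn=3), then result=0, then (turn=4), then result=0, then (turn=5), then result=0, then delta=0, then (turn=-2), then delta=0, then (pos=0), then delta=0, then (turn=-1), then delta=0, then (pos=0), then delta=0, then count=-4, then returns 0 | compute2: total=0, then count=0, then (not ((9 + count) != min((4 * total), (7 * base)))) is false, then base=-2, then result=0, then (turn=2), then result=0, then (turn=3), then result=0, then (turn=4), then result=0, then (turn=5), then result=0, then delta=0, then (turn=-2), then delta=0, then (pos=0), then delta=0, then (turn=-1), then delta=0, then (pos=0), then delta=0, then count=-4, then returns 0 — matching result 0.
Every one of the 210 inputs gives matching results.
verdict: equivalent


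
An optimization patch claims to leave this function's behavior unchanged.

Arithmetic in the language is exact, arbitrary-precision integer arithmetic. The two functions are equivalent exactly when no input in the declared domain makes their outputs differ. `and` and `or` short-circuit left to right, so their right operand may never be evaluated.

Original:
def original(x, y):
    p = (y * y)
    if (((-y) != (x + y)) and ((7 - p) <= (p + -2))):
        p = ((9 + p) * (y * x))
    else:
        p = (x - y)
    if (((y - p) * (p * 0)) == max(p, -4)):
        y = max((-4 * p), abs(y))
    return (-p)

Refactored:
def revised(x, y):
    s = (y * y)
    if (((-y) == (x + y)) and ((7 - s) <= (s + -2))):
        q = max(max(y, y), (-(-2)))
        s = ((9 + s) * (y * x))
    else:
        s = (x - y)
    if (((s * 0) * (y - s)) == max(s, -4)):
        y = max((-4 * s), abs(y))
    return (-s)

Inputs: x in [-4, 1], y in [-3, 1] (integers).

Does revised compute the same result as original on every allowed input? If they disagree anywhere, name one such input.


Not equivalent: x=-4, y=-3 separates them (-216 vs 1).
original: p := 9 | (((-y) != (x + y)) and ((7 - p) <= (p + -2))): true | p := 216 | (((y - p) * (p * 0)) == max(p, -4)): false | result -216
revised: s := 9 | (((-y) == (x + y)) and ((7 - s) <= (s + -2))): false | s := -1 | (((s * 0) * (y - s)) == max(s, -4)): false | result 1
verdict: not equivalent; witness: x=-4, y=-3


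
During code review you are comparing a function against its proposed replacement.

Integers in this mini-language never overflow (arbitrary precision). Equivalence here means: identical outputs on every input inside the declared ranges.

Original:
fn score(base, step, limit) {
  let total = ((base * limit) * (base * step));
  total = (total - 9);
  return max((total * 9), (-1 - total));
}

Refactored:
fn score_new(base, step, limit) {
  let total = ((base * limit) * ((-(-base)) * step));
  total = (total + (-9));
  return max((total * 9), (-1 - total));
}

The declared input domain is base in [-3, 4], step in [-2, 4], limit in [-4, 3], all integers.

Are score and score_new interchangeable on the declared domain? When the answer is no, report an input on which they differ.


This is a faithful refactor — arithmetic usage differs, but the computed results match everywhere.
One worked example (base=2, step=-1, limit=1) — score: total=-4, then total=-13, then returns 12; score_new: total=-4, then total=-13, then returns 12; agreement on 12.
Every one of the 448 inputs gives matching results.
verdict: equivalent


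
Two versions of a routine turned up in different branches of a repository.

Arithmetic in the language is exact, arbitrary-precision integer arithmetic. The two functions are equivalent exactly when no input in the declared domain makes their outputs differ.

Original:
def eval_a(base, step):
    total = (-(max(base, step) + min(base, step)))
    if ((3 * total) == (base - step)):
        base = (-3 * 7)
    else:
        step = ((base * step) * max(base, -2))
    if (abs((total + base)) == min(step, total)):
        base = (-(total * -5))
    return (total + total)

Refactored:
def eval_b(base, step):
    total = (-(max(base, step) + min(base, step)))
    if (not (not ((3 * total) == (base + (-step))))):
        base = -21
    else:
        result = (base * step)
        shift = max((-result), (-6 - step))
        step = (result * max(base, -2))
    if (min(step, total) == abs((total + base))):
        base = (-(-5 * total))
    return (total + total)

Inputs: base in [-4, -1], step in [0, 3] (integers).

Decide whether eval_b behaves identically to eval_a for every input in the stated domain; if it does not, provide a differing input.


Although boolean connective usage differs; and min/max/abs usage differs; and local variable names differ; and statement counts differ; and arithmetic usage differs; and constant usage differs, 16/16 inputs agree.
verdict: equivalent


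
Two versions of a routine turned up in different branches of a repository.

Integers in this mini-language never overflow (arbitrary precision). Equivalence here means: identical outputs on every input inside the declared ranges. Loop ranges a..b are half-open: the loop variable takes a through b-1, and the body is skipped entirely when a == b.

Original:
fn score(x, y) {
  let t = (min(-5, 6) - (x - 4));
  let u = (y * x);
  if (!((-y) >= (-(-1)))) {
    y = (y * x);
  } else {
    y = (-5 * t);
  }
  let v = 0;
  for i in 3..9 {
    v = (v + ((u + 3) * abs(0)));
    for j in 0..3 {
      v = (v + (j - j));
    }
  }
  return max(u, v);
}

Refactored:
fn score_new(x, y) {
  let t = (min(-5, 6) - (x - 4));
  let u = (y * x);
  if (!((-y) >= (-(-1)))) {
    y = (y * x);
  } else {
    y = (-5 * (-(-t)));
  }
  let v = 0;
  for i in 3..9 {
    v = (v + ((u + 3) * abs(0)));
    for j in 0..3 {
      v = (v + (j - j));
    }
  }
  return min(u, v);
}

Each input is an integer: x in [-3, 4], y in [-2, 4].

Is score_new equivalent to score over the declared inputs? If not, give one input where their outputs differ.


There is a counterexample at x=-3, y=-2: 6 on one side, 0 on the other.
score: t becomes 2; next u becomes 6; next (!((-y) >= (-(-1)))) evaluates to false; next y becomes -10; next v becomes 0; next at i=3:; next v becomes 0; next at j=0:; next v becomes 0; next at j=1:; next v becomes 0; next at j=2:; next v becomes 0; next at i=4:; next v becomes 0; next at j=0:; next v becomes 0; next at j=1:; next v becomes 0; next at j=2:; next v becomes 0; next at i=5:; next v becomes 0; next at j=0:; next v becomes 0; next at j=1:; next v becomes 0; next at j=2:; next v becomes 0; next at i=6:; next v becomes 0; next at j=0:; next v becomes 0; next at j=1:; next v becomes 0; next at j=2:; next v becomes 0; next at i=7:; next v becomes 0; next at j=0:; next v becomes 0; next at j=1:; next v becomes 0; next at j=2:; next v becomes 0; next at i=8:; next v becomes 0; next at j=0:; next v becomes 0; next at j=1:; next v becomes 0; next at j=2:; next v becomes 0; next final value 6
score_new: t becomes 2; next u becomes 6; next (!((-y) >= (-(-1)))) evaluates to false; next y becomes -10; next v becomes 0; next at i=3:; next v becomes 0; next at j=0:; next v becomes 0; next at j=1:; next v becomes 0; next at j=2:; next v becomes 0; next at i=4:; next v becomes 0; next at j=0:; next v becomes 0; next at j=1:; next v becomes 0; next at j=2:; next v becomes 0; next at i=5:; next v becomes 0; next at j=0:; next v becomes 0; next at j=1:; next v becomes 0; next at j=2:; next v becomes 0; next at i=6:; next v becomes 0; next at j=0:; next v becomes 0; next at j=1:; next v becomes 0; next at j=2:; next v becomes 0; next at i=7:; next v becomes 0; next at j=0:; next v becomes 0; next at j=1:; next v becomes 0; next at j=2:; next v becomes 0; next at i=8:; next v becomes 0; next at j=0:; next v becomes 0; next at j=1:; next v becomes 0; next at j=2:; next v becomes 0; next final value 0
verdict: not equivalent; witness: x=-3, y=-2


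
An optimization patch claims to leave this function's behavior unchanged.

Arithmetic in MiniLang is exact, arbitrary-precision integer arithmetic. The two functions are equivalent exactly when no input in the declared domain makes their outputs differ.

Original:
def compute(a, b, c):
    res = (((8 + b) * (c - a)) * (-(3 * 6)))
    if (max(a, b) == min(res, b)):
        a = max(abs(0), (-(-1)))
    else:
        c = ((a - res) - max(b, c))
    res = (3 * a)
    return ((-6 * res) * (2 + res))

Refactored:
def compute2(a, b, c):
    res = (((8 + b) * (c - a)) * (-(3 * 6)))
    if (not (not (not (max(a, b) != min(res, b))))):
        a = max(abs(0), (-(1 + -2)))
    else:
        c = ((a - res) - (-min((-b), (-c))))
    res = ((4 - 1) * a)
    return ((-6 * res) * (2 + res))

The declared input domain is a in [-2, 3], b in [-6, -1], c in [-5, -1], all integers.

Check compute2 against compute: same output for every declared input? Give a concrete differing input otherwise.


Comparing the listings, the differences include: arithmetic usage differs; also constant usage differs; also boolean connective usage differs; also comparison usage differs; also min/max/abs usage differs.
One worked example (a=2, b=-2, c=-5) — compute: res=756, then (max(a, b) == min(res, b)) is false, then c=-752, then res=6, then returns -288; compute2: res=756, then (not (not (not (max(a, b) != min(res, b))))) is false, then c=-752, then res=6, then returns -288; agreement on -288.
Across all 180 domain points the two functions coincide.
verdict: equivalent


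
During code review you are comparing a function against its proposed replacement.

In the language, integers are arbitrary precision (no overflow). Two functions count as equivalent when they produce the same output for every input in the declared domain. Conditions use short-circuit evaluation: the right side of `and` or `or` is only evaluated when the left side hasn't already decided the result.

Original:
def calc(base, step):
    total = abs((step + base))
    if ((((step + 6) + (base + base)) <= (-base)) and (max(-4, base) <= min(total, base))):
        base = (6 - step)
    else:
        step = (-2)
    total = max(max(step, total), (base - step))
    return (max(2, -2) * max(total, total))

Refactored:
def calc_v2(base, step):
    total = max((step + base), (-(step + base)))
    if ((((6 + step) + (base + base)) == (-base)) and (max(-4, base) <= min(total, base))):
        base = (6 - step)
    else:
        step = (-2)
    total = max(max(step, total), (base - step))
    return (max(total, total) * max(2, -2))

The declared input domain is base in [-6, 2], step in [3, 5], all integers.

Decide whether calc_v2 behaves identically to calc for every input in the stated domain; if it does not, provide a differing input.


These are not equivalent — on base=-4, step=3 the outputs split (6 vs 2).
calc: total := 1 | ((((step + 6) + (base + base)) <= (-base)) and (max(-4, base) <= min(total, base))): true | base := 3 | total := 3 | result 6
calc_v2: total := 1 | ((((6 + step) + (base + base)) == (-base)) and (max(-4, base) <= min(total, base))): false | step := -2 | total := 1 | result 2
verdict: not equivalent; witness: base=-4, step=3


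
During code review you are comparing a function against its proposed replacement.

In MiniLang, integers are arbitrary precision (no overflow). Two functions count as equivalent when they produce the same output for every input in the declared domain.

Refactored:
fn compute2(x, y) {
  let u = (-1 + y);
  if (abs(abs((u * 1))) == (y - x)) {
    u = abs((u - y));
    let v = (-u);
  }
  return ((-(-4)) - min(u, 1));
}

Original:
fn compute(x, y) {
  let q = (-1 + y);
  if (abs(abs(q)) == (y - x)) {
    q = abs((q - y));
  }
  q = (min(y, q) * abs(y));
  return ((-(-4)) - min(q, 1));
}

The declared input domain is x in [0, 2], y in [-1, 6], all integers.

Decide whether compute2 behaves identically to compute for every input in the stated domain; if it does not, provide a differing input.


On input x=0, y=0, compute returns 4 while compute2 returns 5.
verdict: not equivalent; witness: x=0, y=0


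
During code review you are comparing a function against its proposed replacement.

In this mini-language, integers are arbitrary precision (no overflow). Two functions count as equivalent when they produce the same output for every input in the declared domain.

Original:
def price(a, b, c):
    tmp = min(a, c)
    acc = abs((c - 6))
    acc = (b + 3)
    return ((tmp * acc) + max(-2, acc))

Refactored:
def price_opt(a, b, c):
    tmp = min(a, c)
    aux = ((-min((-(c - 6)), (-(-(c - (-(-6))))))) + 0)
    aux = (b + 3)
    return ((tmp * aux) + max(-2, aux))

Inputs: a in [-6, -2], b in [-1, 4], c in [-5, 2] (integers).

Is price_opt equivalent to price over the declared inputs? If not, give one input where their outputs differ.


The two versions differ — the changes include arithmetic usage differs; min/max/abs usage differs; constant usage differs; local variable names differ.
Tracing a=-5, b=2, c=-4: price: tmp becomes -5; next acc becomes 10; next acc becomes 5; next final value -20 | price_opt: tmp becomes -5; next aux becomes 10; next aux becomes 5; next final value -20 — matching result -20.
Sweeping the whole domain (240 inputs) finds no disagreement.
verdict: equivalent
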